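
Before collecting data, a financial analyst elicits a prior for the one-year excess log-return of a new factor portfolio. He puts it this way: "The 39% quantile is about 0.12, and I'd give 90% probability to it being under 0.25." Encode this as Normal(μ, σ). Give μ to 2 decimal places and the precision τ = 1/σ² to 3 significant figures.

μ = 0.14, τ = 144

The p-quantile of Normal(μ,σ) is μ + z_p·σ, with z_{0.39} = -0.2793 and z_{0.9} = 1.282.
Eliminate σ: μ = (z₂·x₁ − z₁·x₂)/(z₂ − z₁) = (1.282·0.12 − (-0.2793)·0.25)/1.561 = 0.14.
Then σ = (x₂ − x₁)/(z₂ − z₁) = (0.25 − 0.12)/1.561 = 0.08.
Precision τ = 1/σ² = 1/0.08329² = 144.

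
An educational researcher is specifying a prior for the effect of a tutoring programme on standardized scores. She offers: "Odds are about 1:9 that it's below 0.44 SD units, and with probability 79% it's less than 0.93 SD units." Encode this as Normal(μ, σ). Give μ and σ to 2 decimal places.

μ = 0.74, σ = 0.23

For Normal(μ,σ), the p-quantile is μ + z_p·σ. Here z_{0.1} = -1.282, z_{0.79} = 0.8064.
So 0.44 = μ − 1.282σ and 0.93 = μ + 0.8064σ.
Subtracting: σ = (0.93 − 0.44)/(0.8064 − (-1.282)) = 0.23.
Then μ = 0.44 − (-1.282)·0.23 = 0.74.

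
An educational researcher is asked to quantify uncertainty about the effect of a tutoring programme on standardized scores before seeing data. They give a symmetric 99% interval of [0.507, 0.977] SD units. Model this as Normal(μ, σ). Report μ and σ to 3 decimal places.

A symmetric 99% interval runs μ ± z·σ with z = 2.576.
Half-width = 0.235, so σ = 0.235/2.576 = 0.091.
μ is the interval midpoint, 0.742.

μ = 0.742, σ = 0.091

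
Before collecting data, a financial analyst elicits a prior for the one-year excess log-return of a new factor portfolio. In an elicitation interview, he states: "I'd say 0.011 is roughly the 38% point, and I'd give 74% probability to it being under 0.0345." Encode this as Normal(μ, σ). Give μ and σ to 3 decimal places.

μ = 0.019, σ = 0.025

The p-quantile of Normal(μ,σ) is μ + z_p·σ, with z_{0.38} = -0.3055 and z_{0.74} = 0.6433.
Eliminate σ: μ = (z₂·x₁ − z₁·x₂)/(z₂ − z₁) = (0.6433·0.011 − (-0.3055)·0.0345)/0.9488 = 0.019.
Then σ = (x₂ − x₁)/(z₂ − z₁) = (0.0345 − 0.011)/0.9488 = 0.025.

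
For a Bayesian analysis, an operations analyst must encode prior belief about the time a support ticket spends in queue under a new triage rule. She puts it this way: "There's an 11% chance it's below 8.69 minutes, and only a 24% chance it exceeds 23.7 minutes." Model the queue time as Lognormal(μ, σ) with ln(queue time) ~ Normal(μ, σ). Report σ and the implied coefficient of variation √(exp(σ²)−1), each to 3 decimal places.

If T ~ Lognormal(μ,σ) then ln T ~ Normal(μ,σ), so the p-quantile of ln T is μ + z_p·σ.
ln(8.69) = 2.162 and ln(23.7) = 3.165; z_{0.11} = -1.227, z_{0.76} = 0.7063.
σ = (3.165 − 2.162)/(0.7063 − (-1.227)) = 0.519.
μ = 2.162 − (-1.227)·0.519 = 2.799.
CV = √(exp(σ²)−1) = √(exp(0.2694)−1) = 0.556.

σ ≈ 0.519, CV ≈ 0.556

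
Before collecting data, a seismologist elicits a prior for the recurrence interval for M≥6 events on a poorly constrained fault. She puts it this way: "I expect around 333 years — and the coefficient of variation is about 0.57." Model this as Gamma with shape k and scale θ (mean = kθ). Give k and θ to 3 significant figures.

k ≈ 3.08, θ ≈ 108

For Gamma(k, scale θ): mean = kθ, variance = kθ², so CV = 1/√k.
CV = 0.57, hence k = 1/CV² = 3.08.
Then θ = mean/k = 333/3.08 = 108.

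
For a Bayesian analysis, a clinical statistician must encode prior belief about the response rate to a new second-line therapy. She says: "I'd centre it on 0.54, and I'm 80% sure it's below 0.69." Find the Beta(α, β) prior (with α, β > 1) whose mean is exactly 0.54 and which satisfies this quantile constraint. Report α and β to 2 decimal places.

With mean 0.54 fixed, write α = 0.54s, β = 0.46s where s = α+β.
Need P(θ < 0.69) = 0.8 under Beta(0.54s, 0.46s). Normal approximation: (q−m)/√(m(1−m)/s) ≈ z_{0.8} = 0.842, so s ≈ 0.54·0.46·(0.842)²/(0.69−0.54)² = 7.8.
At s = 7.8: P(θ<0.69) ≈ 0.797. Adjusting to match 0.8 gives s ≈ 8.01.
So α = 0.54·8.01 ≈ 4.33, β = 0.46·8.01 ≈ 3.69.

α ≈ 4.33, β ≈ 3.69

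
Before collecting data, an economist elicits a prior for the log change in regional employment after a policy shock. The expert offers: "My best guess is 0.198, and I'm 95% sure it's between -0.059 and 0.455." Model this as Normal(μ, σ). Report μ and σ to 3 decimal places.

μ = 0.198, σ = 0.131

A symmetric 95% interval runs μ ± z·σ with z = 1.96.
Half-width = 0.257, so σ = 0.257/1.96 = 0.131.
μ is the stated best guess, 0.198.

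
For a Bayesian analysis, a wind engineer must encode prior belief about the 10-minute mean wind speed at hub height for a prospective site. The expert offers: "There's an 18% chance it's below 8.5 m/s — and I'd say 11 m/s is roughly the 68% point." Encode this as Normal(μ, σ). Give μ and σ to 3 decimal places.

The p-quantile of Normal(μ,σ) is μ + z_p·σ, with z_{0.18} = -0.9154 and z_{0.68} = 0.4677.
Eliminate σ: μ = (z₂·x₁ − z₁·x₂)/(z₂ − z₁) = (0.4677·8.5 − (-0.9154)·11)/1.383 = 10.155.
Then σ = (x₂ − x₁)/(z₂ − z₁) = (11 − 8.5)/1.383 = 1.808.

μ = 10.155, σ = 1.808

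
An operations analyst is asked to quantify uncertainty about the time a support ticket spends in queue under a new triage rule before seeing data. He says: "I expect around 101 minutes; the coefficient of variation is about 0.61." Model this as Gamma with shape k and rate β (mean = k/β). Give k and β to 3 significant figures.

k ≈ 2.69, β ≈ 0.0266

For Gamma(k, rate β): mean = k/β, variance = k/β², so CV = 1/√k.
CV = 0.61, hence k = 1/CV² = 2.69.
Then β = k/mean = 2.69/101 = 0.0266.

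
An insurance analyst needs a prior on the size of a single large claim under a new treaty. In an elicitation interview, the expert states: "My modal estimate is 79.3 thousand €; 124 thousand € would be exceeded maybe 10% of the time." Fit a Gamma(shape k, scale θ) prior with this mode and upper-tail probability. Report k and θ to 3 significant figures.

k ≈ 10.4, θ ≈ 8.46

Gamma(k,θ) with k>1 has mode (k−1)θ, so θ = 79.3/(k−1).
Need P(X < 124) = 0.9 with θ tied to k this way. Start at k = 2, θ = 79.3: P(X<124) ≈ 0.463.
Too low — raise k to concentrate. Iterating converges to k ≈ 10.4.
Then θ = 79.3/(10.4−1) ≈ 8.46.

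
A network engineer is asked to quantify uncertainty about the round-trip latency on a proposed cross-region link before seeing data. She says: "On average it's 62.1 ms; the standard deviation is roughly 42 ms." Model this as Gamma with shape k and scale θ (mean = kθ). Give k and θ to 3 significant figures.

For Gamma(k, scale θ): mean = kθ, variance = kθ², so CV = 1/√k.
CV = SD/mean = 42/62.1 = 0.6763, hence k = 1/CV² = 2.19.
Then θ = mean/k = 62.1/2.19 = 28.4.

k ≈ 2.19, θ ≈ 28.4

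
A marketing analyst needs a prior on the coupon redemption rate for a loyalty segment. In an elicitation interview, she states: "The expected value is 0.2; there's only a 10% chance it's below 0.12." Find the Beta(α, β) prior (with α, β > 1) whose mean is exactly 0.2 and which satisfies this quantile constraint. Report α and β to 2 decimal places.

With mean 0.2 fixed, write α = 0.2s, β = 0.8s where s = α+β.
Need P(θ < 0.12) = 0.1 under Beta(0.2s, 0.8s). Normal approximation: (q−m)/√(m(1−m)/s) ≈ z_{0.1} = -1.28, so s ≈ 0.2·0.8·(-1.28)²/(0.12−0.2)² = 41.1.
At s = 41.1: P(θ<0.12) ≈ 0.085. Adjusting to match 0.1 gives s ≈ 36.53.
So α = 0.2·36.53 ≈ 7.31, β = 0.8·36.53 ≈ 29.22.

α ≈ 7.31, β ≈ 29.22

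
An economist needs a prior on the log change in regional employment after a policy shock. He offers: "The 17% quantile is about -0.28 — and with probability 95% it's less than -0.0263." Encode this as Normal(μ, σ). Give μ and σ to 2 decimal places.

μ = -0.19, σ = 0.10

For Normal(μ,σ), the p-quantile is μ + z_p·σ. Here z_{0.17} = -0.9542, z_{0.95} = 1.645.
So -0.28 = μ − 0.9542σ and -0.0263 = μ + 1.645σ.
Subtracting: σ = (-0.0263 − -0.28)/(1.645 − (-0.9542)) = 0.10.
Then μ = -0.28 − (-0.9542)·0.10 = -0.19.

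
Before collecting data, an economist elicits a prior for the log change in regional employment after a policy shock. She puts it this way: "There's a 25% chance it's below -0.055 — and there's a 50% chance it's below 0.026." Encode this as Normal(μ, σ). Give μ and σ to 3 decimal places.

μ = 0.026, σ = 0.120

The p-quantile of Normal(μ,σ) is μ + z_p·σ, with z_{0.25} = -0.6745 and z_{0.5} = 0.
Eliminate σ: μ = (z₂·x₁ − z₁·x₂)/(z₂ − z₁) = (0·-0.055 − (-0.6745)·0.026)/0.6745 = 0.026.
Then σ = (x₂ − x₁)/(z₂ − z₁) = (0.026 − -0.055)/0.6745 = 0.120.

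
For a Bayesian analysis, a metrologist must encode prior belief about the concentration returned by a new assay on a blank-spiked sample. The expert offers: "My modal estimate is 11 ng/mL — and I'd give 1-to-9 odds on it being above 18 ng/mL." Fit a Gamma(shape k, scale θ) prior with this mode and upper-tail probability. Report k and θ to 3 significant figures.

Gamma(k,θ) with k>1 has mode (k−1)θ, so θ = 11/(k−1).
Need P(X < 18) = 0.9 with θ tied to k this way. Start at k = 2, θ = 11: P(X<18) ≈ 0.487.
Too low — raise k to concentrate. Iterating converges to k ≈ 8.77.
Then θ = 11/(8.77−1) ≈ 1.42.

k ≈ 8.77, θ ≈ 1.42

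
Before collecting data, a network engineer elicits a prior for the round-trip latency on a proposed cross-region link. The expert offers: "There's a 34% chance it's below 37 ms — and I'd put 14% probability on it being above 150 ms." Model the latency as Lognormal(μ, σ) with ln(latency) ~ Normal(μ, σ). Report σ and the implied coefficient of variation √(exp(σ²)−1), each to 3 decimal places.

If T ~ Lognormal(μ,σ) then ln T ~ Normal(μ,σ), so the p-quantile of ln T is μ + z_p·σ.
ln(37) = 3.611 and ln(150) = 5.011; z_{0.34} = -0.4125, z_{0.86} = 1.08.
σ = (5.011 − 3.611)/(1.08 − (-0.4125)) = 0.938.
μ = 3.611 − (-0.4125)·0.938 = 3.998.
CV = √(exp(σ²)−1) = √(exp(0.8792)−1) = 1.187.

σ ≈ 0.938, CV ≈ 1.187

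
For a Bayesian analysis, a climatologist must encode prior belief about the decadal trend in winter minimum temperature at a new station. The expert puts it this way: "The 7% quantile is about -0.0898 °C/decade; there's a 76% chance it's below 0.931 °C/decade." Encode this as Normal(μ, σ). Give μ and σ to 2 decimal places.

μ = 0.60, σ = 0.47

The p-quantile of Normal(μ,σ) is μ + z_p·σ, with z_{0.07} = -1.476 and z_{0.76} = 0.7063.
Eliminate σ: μ = (z₂·x₁ − z₁·x₂)/(z₂ − z₁) = (0.7063·-0.0898 − (-1.476)·0.931)/2.182 = 0.60.
Then σ = (x₂ − x₁)/(z₂ − z₁) = (0.931 − -0.0898)/2.182 = 0.47.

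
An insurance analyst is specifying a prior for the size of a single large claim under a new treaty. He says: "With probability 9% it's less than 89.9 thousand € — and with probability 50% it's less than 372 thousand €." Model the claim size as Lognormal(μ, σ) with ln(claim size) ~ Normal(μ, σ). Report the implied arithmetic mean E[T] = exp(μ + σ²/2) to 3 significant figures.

If T ~ Lognormal(μ,σ) then ln T ~ Normal(μ,σ), so the p-quantile of ln T is μ + z_p·σ.
ln(89.9) = 4.499 and ln(372) = 5.919; z_{0.09} = -1.341, z_{0.5} = 0.
σ = (5.919 − 4.499)/(0 − (-1.341)) = 1.059.
μ = 4.499 − (-1.341)·1.059 = 5.919.
E[T] = exp(μ + σ²/2) = exp(5.919 + 0.5610) = 652 thousand €.

E[T] ≈ 652 thousand €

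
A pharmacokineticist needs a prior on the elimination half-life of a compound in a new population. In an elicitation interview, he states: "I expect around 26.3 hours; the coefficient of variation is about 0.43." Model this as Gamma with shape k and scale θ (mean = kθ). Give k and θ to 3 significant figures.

For Gamma(k, scale θ): mean = kθ, variance = kθ², so CV = 1/√k.
CV = 0.43, hence k = 1/CV² = 5.41.
Then θ = mean/k = 26.3/5.41 = 4.86.

k ≈ 5.41, θ ≈ 4.86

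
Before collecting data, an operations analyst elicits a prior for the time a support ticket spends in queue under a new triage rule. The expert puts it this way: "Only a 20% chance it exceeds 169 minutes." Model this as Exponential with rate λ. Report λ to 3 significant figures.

P(T > 169.0) = e^(−λ·169.0) = 0.2, so λ = −ln(0.2)/169.0 = 0.00952.

λ ≈ 0.00952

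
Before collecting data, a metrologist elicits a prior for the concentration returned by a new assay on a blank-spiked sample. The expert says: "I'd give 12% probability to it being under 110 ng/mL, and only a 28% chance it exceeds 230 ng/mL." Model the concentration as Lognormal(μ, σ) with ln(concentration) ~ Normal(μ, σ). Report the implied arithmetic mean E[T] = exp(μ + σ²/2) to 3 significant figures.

If T ~ Lognormal(μ,σ) then ln T ~ Normal(μ,σ), so the p-quantile of ln T is μ + z_p·σ.
ln(110) = 4.7 and ln(230) = 5.438; z_{0.12} = -1.175, z_{0.72} = 0.5828.
σ = (5.438 − 4.7)/(0.5828 − (-1.175)) = 0.420.
μ = 4.7 − (-1.175)·0.420 = 5.194.
E[T] = exp(μ + σ²/2) = exp(5.194 + 0.0880) = 197 ng/mL.

E[T] ≈ 197 ng/mL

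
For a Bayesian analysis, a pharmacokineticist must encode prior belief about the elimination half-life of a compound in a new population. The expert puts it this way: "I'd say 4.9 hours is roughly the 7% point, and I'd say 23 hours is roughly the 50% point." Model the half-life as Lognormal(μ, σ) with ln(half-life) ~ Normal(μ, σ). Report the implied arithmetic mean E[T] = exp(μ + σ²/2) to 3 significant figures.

If T ~ Lognormal(μ,σ) then ln T ~ Normal(μ,σ), so the p-quantile of ln T is μ + z_p·σ.
ln(4.9) = 1.589 and ln(23) = 3.135; z_{0.07} = -1.476, z_{0.5} = 0.
σ = (3.135 − 1.589)/(0 − (-1.476)) = 1.048.
μ = 1.589 − (-1.476)·1.048 = 3.135.
E[T] = exp(μ + σ²/2) = exp(3.135 + 0.5489) = 39.8 hours.

E[T] ≈ 39.8 hours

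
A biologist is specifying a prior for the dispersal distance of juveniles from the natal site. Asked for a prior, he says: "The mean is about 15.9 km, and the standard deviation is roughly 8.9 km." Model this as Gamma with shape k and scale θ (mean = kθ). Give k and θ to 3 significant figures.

For Gamma(k, scale θ): mean = kθ, variance = kθ², so CV = 1/√k.
CV = SD/mean = 8.9/15.9 = 0.5597, hence k = 1/CV² = 3.19.
Then θ = mean/k = 15.9/3.19 = 4.98.

k ≈ 3.19, θ ≈ 4.98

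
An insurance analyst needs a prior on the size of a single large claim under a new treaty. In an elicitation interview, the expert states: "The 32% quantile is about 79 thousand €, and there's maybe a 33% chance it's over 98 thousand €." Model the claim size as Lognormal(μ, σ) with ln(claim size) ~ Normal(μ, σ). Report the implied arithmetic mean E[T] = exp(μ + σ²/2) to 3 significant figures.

If T ~ Lognormal(μ,σ) then ln T ~ Normal(μ,σ), so the p-quantile of ln T is μ + z_p·σ.
ln(79) = 4.369 and ln(98) = 4.585; z_{0.32} = -0.4677, z_{0.67} = 0.4399.
σ = (4.585 − 4.369)/(0.4399 − (-0.4677)) = 0.237.
μ = 4.369 − (-0.4677)·0.237 = 4.481.
E[T] = exp(μ + σ²/2) = exp(4.481 + 0.0282) = 90.8 thousand €.

E[T] ≈ 90.8 thousand €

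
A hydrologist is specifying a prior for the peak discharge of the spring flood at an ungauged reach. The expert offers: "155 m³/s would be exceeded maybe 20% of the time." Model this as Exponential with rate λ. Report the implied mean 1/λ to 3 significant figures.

P(T > 155.0) = e^(−λ·155.0) = 0.2, so λ = −ln(0.2)/155.0 = 0.0104.
Mean = 1/λ = 96.3 m³/s.

mean ≈ 96.3 m³/s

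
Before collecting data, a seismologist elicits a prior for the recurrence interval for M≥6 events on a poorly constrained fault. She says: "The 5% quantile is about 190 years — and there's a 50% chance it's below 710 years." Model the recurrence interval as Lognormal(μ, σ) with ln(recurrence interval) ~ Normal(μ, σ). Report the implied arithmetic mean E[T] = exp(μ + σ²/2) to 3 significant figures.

If T ~ Lognormal(μ,σ) then ln T ~ Normal(μ,σ), so the p-quantile of ln T is μ + z_p·σ.
ln(190) = 5.247 and ln(710) = 6.565; z_{0.05} = -1.645, z_{0.5} = 0.
σ = (6.565 − 5.247)/(0 − (-1.645)) = 0.801.
μ = 5.247 − (-1.645)·0.801 = 6.565.
E[T] = exp(μ + σ²/2) = exp(6.565 + 0.3211) = 979 years.

E[T] ≈ 979 years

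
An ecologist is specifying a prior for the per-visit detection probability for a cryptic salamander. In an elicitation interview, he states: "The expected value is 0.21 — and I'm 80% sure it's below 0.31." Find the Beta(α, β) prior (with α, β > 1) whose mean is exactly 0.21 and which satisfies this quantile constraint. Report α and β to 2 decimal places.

α ≈ 2.11, β ≈ 7.94

With mean 0.21 fixed, write α = 0.21s, β = 0.79s where s = α+β.
Need P(θ < 0.31) = 0.8 under Beta(0.21s, 0.79s). Normal approximation: (q−m)/√(m(1−m)/s) ≈ z_{0.8} = 0.842, so s ≈ 0.21·0.79·(0.842)²/(0.31−0.21)² = 11.8.
At s = 11.8: P(θ<0.31) ≈ 0.813. Adjusting to match 0.8 gives s ≈ 10.05.
So α = 0.21·10.05 ≈ 2.11, β = 0.79·10.05 ≈ 7.94.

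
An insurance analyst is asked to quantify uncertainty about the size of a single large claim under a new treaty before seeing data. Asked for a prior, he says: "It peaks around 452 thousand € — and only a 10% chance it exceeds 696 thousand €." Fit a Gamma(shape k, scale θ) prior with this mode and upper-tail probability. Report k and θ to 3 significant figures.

k ≈ 11, θ ≈ 45.1

Gamma(k,θ) with k>1 has mode (k−1)θ, so θ = 452/(k−1).
Need P(X < 696) = 0.9 with θ tied to k this way. Start at k = 2, θ = 452: P(X<696) ≈ 0.455.
Too low — raise k to concentrate. Iterating converges to k ≈ 11.
Then θ = 452/(11−1) ≈ 45.1.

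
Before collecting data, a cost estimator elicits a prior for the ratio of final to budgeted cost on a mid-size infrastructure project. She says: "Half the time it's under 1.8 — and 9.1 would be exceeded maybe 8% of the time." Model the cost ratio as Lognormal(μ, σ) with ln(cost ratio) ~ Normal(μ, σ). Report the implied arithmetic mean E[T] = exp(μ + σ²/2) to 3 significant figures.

If T ~ Lognormal(μ,σ) then ln T ~ Normal(μ,σ), so the p-quantile of ln T is μ + z_p·σ.
ln(1.8) = 0.5878 and ln(9.1) = 2.208; z_{0.5} = 0, z_{0.92} = 1.405.
σ = (2.208 − 0.5878)/(1.405 − (0)) = 1.153.
μ = 0.5878 − (0)·1.153 = 0.588.
E[T] = exp(μ + σ²/2) = exp(0.588 + 0.6651) = 3.5.

E[T] ≈ 3.5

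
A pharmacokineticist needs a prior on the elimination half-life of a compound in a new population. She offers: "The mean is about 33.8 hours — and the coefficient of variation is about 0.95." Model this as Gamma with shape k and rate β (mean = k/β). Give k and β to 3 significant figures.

k ≈ 1.11, β ≈ 0.0328

For Gamma(k, rate β): mean = k/β, variance = k/β², so CV = 1/√k.
CV = 0.95, hence k = 1/CV² = 1.11.
Then β = k/mean = 1.11/33.8 = 0.0328.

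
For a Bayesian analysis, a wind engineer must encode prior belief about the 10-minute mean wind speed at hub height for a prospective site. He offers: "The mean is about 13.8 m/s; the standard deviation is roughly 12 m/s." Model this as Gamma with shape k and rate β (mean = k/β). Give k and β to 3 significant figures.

k ≈ 1.32, β ≈ 0.0958

For Gamma(k, rate β): mean = k/β, variance = k/β², so CV = 1/√k.
CV = SD/mean = 12/13.8 = 0.8696, hence k = 1/CV² = 1.32.
Then β = k/mean = 1.32/13.8 = 0.0958.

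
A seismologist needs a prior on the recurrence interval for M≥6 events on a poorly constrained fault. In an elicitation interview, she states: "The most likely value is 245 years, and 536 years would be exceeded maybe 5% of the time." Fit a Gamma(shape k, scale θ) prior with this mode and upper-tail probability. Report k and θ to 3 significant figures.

k ≈ 5.49, θ ≈ 54.6

Gamma(k,θ) with k>1 has mode (k−1)θ, so θ = 245/(k−1).
Need P(X < 536) = 0.95 with θ tied to k this way. Start at k = 2, θ = 245: P(X<536) ≈ 0.642.
Too low — raise k to concentrate. Iterating converges to k ≈ 5.49.
Then θ = 245/(5.49−1) ≈ 54.6.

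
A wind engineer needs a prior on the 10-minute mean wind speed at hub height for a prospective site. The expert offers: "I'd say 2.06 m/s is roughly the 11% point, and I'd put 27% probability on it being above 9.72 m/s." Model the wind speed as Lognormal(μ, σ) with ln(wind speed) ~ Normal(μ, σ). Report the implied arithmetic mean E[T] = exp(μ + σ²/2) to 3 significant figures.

If T ~ Lognormal(μ,σ) then ln T ~ Normal(μ,σ), so the p-quantile of ln T is μ + z_p·σ.
ln(2.06) = 0.7227 and ln(9.72) = 2.274; z_{0.11} = -1.227, z_{0.73} = 0.6128.
σ = (2.274 − 0.7227)/(0.6128 − (-1.227)) = 0.843.
μ = 0.7227 − (-1.227)·0.843 = 1.757.
E[T] = exp(μ + σ²/2) = exp(1.757 + 0.3557) = 8.27 m/s.

E[T] ≈ 8.27 m/s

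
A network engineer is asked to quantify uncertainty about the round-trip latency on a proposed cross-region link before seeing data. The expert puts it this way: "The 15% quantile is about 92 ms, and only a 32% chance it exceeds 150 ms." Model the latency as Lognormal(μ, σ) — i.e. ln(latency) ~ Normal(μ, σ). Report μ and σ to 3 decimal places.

If T ~ Lognormal(μ,σ) then ln T ~ Normal(μ,σ), so the p-quantile of ln T is μ + z_p·σ.
ln(92) = 4.522 and ln(150) = 5.011; z_{0.15} = -1.036, z_{0.68} = 0.4677.
σ = (5.011 − 4.522)/(0.4677 − (-1.036)) = 0.325.
μ = 4.522 − (-1.036)·0.325 = 4.859.

μ ≈ 4.859, σ ≈ 0.325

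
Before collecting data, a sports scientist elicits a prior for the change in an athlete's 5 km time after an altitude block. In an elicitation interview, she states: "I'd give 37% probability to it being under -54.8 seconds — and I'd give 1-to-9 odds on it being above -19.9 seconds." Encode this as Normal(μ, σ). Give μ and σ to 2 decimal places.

μ = -47.62, σ = 21.63

The p-quantile of Normal(μ,σ) is μ + z_p·σ, with z_{0.37} = -0.3319 and z_{0.9} = 1.282.
Eliminate σ: μ = (z₂·x₁ − z₁·x₂)/(z₂ − z₁) = (1.282·-54.8 − (-0.3319)·-19.9)/1.613 = -47.62.
Then σ = (x₂ − x₁)/(z₂ − z₁) = (-19.9 − -54.8)/1.613 = 21.63.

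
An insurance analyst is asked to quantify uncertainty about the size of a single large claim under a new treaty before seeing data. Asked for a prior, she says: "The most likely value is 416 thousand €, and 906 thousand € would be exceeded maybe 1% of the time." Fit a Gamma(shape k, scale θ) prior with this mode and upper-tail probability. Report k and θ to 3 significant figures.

Gamma(k,θ) with k>1 has mode (k−1)θ, so θ = 416/(k−1).
Need P(X < 906) = 0.99 with θ tied to k this way. Start at k = 2, θ = 416: P(X<906) ≈ 0.640.
Too low — raise k to concentrate. Iterating converges to k ≈ 8.97.
Then θ = 416/(8.97−1) ≈ 52.2.

k ≈ 8.97, θ ≈ 52.2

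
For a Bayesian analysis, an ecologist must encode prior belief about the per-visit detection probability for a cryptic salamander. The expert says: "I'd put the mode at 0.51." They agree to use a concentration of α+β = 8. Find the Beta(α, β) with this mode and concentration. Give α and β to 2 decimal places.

For α,β > 1 the Beta mode is (α−1)/(α+β−2). With α+β = 8, the mode is (α−1)/6.
Set (α−1)/6 = 0.51 → α = 1 + 0.51·6 = 4.06.
β = 8 − α = 3.94.

α = 4.06, β = 3.94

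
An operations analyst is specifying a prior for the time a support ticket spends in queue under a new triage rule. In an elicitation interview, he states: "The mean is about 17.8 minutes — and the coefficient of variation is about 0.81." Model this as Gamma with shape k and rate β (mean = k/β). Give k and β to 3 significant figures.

k ≈ 1.52, β ≈ 0.0856

For Gamma(k, rate β): mean = k/β, variance = k/β², so CV = 1/√k.
CV = 0.81, hence k = 1/CV² = 1.52.
Then β = k/mean = 1.52/17.8 = 0.0856.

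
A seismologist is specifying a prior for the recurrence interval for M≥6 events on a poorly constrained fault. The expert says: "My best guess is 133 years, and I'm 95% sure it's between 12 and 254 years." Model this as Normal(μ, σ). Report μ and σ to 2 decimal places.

A symmetric 95% interval runs μ ± z·σ with z = 1.96.
Half-width = 121, so σ = 121/1.96 = 61.74.
μ is the stated best guess, 133.00.

μ = 133.00, σ = 61.74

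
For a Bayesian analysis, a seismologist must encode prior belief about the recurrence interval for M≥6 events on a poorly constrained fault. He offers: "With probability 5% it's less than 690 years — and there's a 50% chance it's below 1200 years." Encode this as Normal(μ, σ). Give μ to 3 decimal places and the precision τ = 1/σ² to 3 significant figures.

The p-quantile of Normal(μ,σ) is μ + z_p·σ, with z_{0.05} = -1.645 and z_{0.5} = 0.
Eliminate σ: μ = (z₂·x₁ − z₁·x₂)/(z₂ − z₁) = (0·690 − (-1.645)·1200)/1.645 = 1200.000.
Then σ = (x₂ − x₁)/(z₂ − z₁) = (1200 − 690)/1.645 = 310.058.
Precision τ = 1/σ² = 1/310.1² = 1.04e-05.

μ = 1200.000, τ = 1.04e-05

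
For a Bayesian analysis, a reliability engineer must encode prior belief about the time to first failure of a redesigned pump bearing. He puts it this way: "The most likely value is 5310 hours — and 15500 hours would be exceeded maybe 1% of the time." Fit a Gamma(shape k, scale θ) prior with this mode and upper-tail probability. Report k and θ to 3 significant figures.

k ≈ 4.95, θ ≈ 1340

Gamma(k,θ) with k>1 has mode (k−1)θ, so θ = 5310/(k−1).
Need P(X < 15500) = 0.99 with θ tied to k this way. Start at k = 2, θ = 5310: P(X<15500) ≈ 0.788.
Too low — raise k to concentrate. Iterating converges to k ≈ 4.95.
Then θ = 5310/(4.95−1) ≈ 1340.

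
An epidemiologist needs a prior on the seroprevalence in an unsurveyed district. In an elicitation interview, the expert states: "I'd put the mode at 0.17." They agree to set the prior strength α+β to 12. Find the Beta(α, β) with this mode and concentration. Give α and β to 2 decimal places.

For α,β > 1 the Beta mode is (α−1)/(α+β−2). With α+β = 12, the mode is (α−1)/10.
Set (α−1)/10 = 0.17 → α = 1 + 0.17·10 = 2.70.
β = 12 − α = 9.30.

α = 2.70, β = 9.30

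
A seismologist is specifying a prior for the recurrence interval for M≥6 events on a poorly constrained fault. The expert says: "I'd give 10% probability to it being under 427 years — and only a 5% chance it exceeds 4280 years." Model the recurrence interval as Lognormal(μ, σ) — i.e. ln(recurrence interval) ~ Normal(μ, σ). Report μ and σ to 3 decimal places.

If T ~ Lognormal(μ,σ) then ln T ~ Normal(μ,σ), so the p-quantile of ln T is μ + z_p·σ.
ln(427) = 6.057 and ln(4280) = 8.362; z_{0.1} = -1.282, z_{0.95} = 1.645.
σ = (8.362 − 6.057)/(1.645 − (-1.282)) = 0.788.
μ = 6.057 − (-1.282)·0.788 = 7.066.

μ ≈ 7.066, σ ≈ 0.788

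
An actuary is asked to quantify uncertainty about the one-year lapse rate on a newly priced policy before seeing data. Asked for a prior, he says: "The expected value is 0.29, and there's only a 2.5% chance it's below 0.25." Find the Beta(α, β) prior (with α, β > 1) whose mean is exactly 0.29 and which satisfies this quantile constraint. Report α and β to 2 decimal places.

α ≈ 137.06, β ≈ 335.55

With mean 0.29 fixed, write α = 0.29s, β = 0.71s where s = α+β.
Need P(θ < 0.25) = 0.025 under Beta(0.29s, 0.71s). Normal approximation: (q−m)/√(m(1−m)/s) ≈ z_{0.025} = -1.96, so s ≈ 0.29·0.71·(-1.96)²/(0.25−0.29)² = 494.3.
At s = 494.3: P(θ<0.25) ≈ 0.022. Adjusting to match 0.025 gives s ≈ 472.61.
So α = 0.29·472.61 ≈ 137.06, β = 0.71·472.61 ≈ 335.55.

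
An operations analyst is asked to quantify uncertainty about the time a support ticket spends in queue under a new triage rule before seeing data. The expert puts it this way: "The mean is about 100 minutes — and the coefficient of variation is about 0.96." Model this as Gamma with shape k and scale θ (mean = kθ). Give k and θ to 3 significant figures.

For Gamma(k, scale θ): mean = kθ, variance = kθ², so CV = 1/√k.
CV = 0.96, hence k = 1/CV² = 1.09.
Then θ = mean/k = 100/1.09 = 92.2.

k ≈ 1.09, θ ≈ 92.2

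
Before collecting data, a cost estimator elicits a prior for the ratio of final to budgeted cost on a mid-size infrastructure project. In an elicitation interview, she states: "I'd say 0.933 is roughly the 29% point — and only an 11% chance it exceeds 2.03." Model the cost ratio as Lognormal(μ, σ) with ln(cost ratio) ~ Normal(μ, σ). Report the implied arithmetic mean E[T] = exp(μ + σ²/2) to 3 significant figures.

E[T] ≈ 1.31

If T ~ Lognormal(μ,σ) then ln T ~ Normal(μ,σ), so the p-quantile of ln T is μ + z_p·σ.
ln(0.933) = -0.06935 and ln(2.03) = 0.708; z_{0.29} = -0.5534, z_{0.89} = 1.227.
σ = (0.708 − -0.06935)/(1.227 − (-0.5534)) = 0.437.
μ = -0.06935 − (-0.5534)·0.437 = 0.172.
E[T] = exp(μ + σ²/2) = exp(0.172 + 0.0954) = 1.31.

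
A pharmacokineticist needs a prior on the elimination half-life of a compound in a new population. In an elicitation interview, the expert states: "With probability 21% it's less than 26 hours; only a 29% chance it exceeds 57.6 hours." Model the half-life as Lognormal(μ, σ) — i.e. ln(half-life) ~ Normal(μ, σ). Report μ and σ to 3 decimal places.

μ ≈ 3.730, σ ≈ 0.585

If T ~ Lognormal(μ,σ) then ln T ~ Normal(μ,σ), so the p-quantile of ln T is μ + z_p·σ.
ln(26) = 3.258 and ln(57.6) = 4.054; z_{0.21} = -0.8064, z_{0.71} = 0.5534.
σ = (4.054 − 3.258)/(0.5534 − (-0.8064)) = 0.585.
μ = 3.258 − (-0.8064)·0.585 = 3.730.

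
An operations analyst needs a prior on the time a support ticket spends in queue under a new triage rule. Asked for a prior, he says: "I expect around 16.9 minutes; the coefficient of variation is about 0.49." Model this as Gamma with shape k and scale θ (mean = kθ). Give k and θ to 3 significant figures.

For Gamma(k, scale θ): mean = kθ, variance = kθ², so CV = 1/√k.
CV = 0.49, hence k = 1/CV² = 4.16.
Then θ = mean/k = 16.9/4.16 = 4.06.

k ≈ 4.16, θ ≈ 4.06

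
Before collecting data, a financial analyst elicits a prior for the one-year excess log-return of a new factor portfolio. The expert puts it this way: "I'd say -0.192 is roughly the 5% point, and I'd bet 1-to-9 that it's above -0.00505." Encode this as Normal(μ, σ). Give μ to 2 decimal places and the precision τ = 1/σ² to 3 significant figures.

For Normal(μ,σ), the p-quantile is μ + z_p·σ. Here z_{0.05} = -1.645, z_{0.9} = 1.282.
So -0.192 = μ − 1.645σ and -0.00505 = μ + 1.282σ.
Subtracting: σ = (-0.00505 − -0.192)/(1.282 − (-1.645)) = 0.06.
Then μ = -0.192 − (-1.645)·0.06 = -0.09.
Precision τ = 1/σ² = 1/0.06388² = 245.

μ = -0.09, τ = 245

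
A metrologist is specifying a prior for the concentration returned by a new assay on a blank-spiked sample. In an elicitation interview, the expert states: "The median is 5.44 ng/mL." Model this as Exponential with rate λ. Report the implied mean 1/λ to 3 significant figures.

mean ≈ 7.85 ng/mL

Exponential median = ln 2 / λ, so λ = ln 2 / 5.44 = 0.127.
Mean = 1/λ = 7.85 ng/mL.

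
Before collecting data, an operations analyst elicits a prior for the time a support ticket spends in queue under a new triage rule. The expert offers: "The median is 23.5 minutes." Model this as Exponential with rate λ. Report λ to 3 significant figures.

Exponential median = ln 2 / λ, so λ = ln 2 / 23.5 = 0.0295.

λ ≈ 0.0295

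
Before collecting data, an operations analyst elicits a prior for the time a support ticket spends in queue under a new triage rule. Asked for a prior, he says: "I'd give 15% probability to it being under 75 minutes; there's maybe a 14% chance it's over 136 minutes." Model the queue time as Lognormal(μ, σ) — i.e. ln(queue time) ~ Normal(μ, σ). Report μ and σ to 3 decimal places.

μ ≈ 4.609, σ ≈ 0.281

If T ~ Lognormal(μ,σ) then ln T ~ Normal(μ,σ), so the p-quantile of ln T is μ + z_p·σ.
ln(75) = 4.317 and ln(136) = 4.913; z_{0.15} = -1.036, z_{0.86} = 1.08.
σ = (4.913 − 4.317)/(1.08 − (-1.036)) = 0.281.
μ = 4.317 − (-1.036)·0.281 = 4.609.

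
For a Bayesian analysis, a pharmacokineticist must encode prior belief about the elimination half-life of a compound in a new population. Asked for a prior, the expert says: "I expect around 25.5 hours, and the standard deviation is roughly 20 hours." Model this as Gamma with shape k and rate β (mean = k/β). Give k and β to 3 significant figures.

k ≈ 1.63, β ≈ 0.0638

For Gamma(k, rate β): mean = k/β, variance = k/β², so CV = 1/√k.
CV = SD/mean = 20/25.5 = 0.7843, hence k = 1/CV² = 1.63.
Then β = k/mean = 1.63/25.5 = 0.0638.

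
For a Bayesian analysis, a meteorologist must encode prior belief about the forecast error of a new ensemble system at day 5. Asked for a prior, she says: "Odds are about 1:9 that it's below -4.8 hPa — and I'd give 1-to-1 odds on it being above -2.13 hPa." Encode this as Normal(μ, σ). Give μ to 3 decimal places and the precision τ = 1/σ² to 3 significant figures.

μ = -2.130, τ = 0.23

The p-quantile of Normal(μ,σ) is μ + z_p·σ, with z_{0.1} = -1.282 and z_{0.5} = 0.
Eliminate σ: μ = (z₂·x₁ − z₁·x₂)/(z₂ − z₁) = (0·-4.8 − (-1.282)·-2.13)/1.282 = -2.130.
Then σ = (x₂ − x₁)/(z₂ − z₁) = (-2.13 − -4.8)/1.282 = 2.083.
Precision τ = 1/σ² = 1/2.083² = 0.23.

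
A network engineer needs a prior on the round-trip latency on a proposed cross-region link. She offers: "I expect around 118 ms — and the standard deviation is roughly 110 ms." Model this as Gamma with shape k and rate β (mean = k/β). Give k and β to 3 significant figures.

k ≈ 1.15, β ≈ 0.00975

For Gamma(k, rate β): mean = k/β, variance = k/β², so CV = 1/√k.
CV = SD/mean = 110/118 = 0.9322, hence k = 1/CV² = 1.15.
Then β = k/mean = 1.15/118 = 0.00975.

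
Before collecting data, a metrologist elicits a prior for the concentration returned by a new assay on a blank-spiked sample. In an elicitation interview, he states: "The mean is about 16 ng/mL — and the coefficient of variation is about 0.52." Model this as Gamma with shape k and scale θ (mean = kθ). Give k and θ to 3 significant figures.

For Gamma(k, scale θ): mean = kθ, variance = kθ², so CV = 1/√k.
CV = 0.52, hence k = 1/CV² = 3.7.
Then θ = mean/k = 16/3.7 = 4.33.

k ≈ 3.7, θ ≈ 4.33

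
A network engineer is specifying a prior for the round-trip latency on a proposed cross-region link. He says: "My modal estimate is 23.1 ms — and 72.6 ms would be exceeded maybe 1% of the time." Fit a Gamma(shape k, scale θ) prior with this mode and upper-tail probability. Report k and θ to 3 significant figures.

Gamma(k,θ) with k>1 has mode (k−1)θ, so θ = 23.1/(k−1).
Need P(X < 72.6) = 0.99 with θ tied to k this way. Start at k = 2, θ = 23.1: P(X<72.6) ≈ 0.821.
Too low — raise k to concentrate. Iterating converges to k ≈ 4.39.
Then θ = 23.1/(4.39−1) ≈ 6.81.

k ≈ 4.39, θ ≈ 6.81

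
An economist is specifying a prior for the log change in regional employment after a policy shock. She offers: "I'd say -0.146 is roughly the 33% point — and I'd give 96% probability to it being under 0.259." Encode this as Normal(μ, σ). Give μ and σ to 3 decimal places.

For Normal(μ,σ), the p-quantile is μ + z_p·σ. Here z_{0.33} = -0.4399, z_{0.96} = 1.751.
So -0.146 = μ − 0.4399σ and 0.259 = μ + 1.751σ.
Subtracting: σ = (0.259 − -0.146)/(1.751 − (-0.4399)) = 0.185.
Then μ = -0.146 − (-0.4399)·0.185 = -0.065.

μ = -0.065, σ = 0.185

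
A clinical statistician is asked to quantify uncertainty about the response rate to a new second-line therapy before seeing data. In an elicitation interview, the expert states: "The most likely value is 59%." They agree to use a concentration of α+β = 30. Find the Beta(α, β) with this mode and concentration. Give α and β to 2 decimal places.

α = 17.52, β = 12.48

For α,β > 1 the Beta mode is (α−1)/(α+β−2). With α+β = 30, the mode is (α−1)/28.
Set (α−1)/28 = 0.59 → α = 1 + 0.59·28 = 17.52.
β = 30 − α = 12.48.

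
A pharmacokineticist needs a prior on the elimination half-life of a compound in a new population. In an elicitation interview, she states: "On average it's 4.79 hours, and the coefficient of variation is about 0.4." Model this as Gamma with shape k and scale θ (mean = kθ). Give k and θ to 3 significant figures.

k ≈ 6.25, θ ≈ 0.766

For Gamma(k, scale θ): mean = kθ, variance = kθ², so CV = 1/√k.
CV = 0.4, hence k = 1/CV² = 6.25.
Then θ = mean/k = 4.79/6.25 = 0.766.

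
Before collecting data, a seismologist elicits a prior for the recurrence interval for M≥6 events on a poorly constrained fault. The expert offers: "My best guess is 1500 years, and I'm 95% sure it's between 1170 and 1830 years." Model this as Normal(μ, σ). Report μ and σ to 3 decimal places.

μ = 1500.000, σ = 168.370

A symmetric 95% interval runs μ ± z·σ with z = 1.96.
Half-width = 330, so σ = 330/1.96 = 168.370.
μ is the stated best guess, 1500.000.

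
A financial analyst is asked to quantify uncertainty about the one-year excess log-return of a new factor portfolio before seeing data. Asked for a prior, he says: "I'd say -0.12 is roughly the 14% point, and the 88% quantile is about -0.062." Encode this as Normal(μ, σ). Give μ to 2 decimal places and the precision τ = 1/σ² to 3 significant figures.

The p-quantile of Normal(μ,σ) is μ + z_p·σ, with z_{0.14} = -1.08 and z_{0.88} = 1.175.
Eliminate σ: μ = (z₂·x₁ − z₁·x₂)/(z₂ − z₁) = (1.175·-0.12 − (-1.08)·-0.062)/2.255 = -0.09.
Then σ = (x₂ − x₁)/(z₂ − z₁) = (-0.062 − -0.12)/2.255 = 0.03.
Precision τ = 1/σ² = 1/0.02572² = 1510.

μ = -0.09, τ = 1510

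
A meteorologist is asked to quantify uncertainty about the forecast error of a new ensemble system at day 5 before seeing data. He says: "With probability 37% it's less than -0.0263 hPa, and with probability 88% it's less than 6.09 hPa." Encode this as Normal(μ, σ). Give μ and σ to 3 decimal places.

μ = 1.321, σ = 4.059

For Normal(μ,σ), the p-quantile is μ + z_p·σ. Here z_{0.37} = -0.3319, z_{0.88} = 1.175.
So -0.0263 = μ − 0.3319σ and 6.09 = μ + 1.175σ.
Subtracting: σ = (6.09 − -0.0263)/(1.175 − (-0.3319)) = 4.059.
Then μ = -0.0263 − (-0.3319)·4.059 = 1.321.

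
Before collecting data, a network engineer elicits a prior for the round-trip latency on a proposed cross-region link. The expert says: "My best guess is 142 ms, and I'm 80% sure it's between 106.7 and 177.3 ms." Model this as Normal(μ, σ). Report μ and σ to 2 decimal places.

μ = 142.00, σ = 27.54

A symmetric 80% interval runs μ ± z·σ with z = 1.282.
Half-width = 35.3, so σ = 35.3/1.282 = 27.54.
μ is the stated best guess, 142.00.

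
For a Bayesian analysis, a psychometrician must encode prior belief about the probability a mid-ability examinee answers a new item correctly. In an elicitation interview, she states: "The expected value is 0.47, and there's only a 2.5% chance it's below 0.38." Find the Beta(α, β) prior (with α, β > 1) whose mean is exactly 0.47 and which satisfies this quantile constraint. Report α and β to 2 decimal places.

With mean 0.47 fixed, write α = 0.47s, β = 0.53s where s = α+β.
Need P(θ < 0.38) = 0.025 under Beta(0.47s, 0.53s). Normal approximation: (q−m)/√(m(1−m)/s) ≈ z_{0.025} = -1.96, so s ≈ 0.47·0.53·(-1.96)²/(0.38−0.47)² = 118.1.
At s = 118.1: P(θ<0.38) ≈ 0.024. Adjusting to match 0.025 gives s ≈ 115.42.
So α = 0.47·115.42 ≈ 54.25, β = 0.53·115.42 ≈ 61.17.

α ≈ 54.25, β ≈ 61.17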